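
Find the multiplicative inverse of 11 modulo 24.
11

gcd(11, 24) = 1, so the inverse exists.
Extended Euclidean algorithm on (24, 11):
24 = 2 × 11 + 2  ⟹  2 = (1)·24 + (-2)·11
11 = 5 × 2 + 1  ⟹  1 = (-5)·24 + (11)·11
So (11)·11 ≡ 1 (mod 24), i.e. 11^(-1) ≡ 11 (mod 24).
Check: 11 × 11 = 121 ≡ 1 (mod 24)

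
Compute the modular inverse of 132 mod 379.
290

gcd(132, 379) = 1, so the inverse exists.
Extended Euclidean algorithm on (379, 132):
379 = 2 × 132 + 115  ⟹  115 = (1)·379 + (-2)·132
132 = 1 × 115 + 17  ⟹  17 = (-1)·379 + (3)·132
115 = 6 × 17 + 13  ⟹  13 = (7)·379 + (-20)·132
17 = 1 × 13 + 4  ⟹  4 = (-8)·379 + (23)·132
13 = 3 × 4 + 1  ⟹  1 = (31)·379 + (-89)·132
So (-89)·132 ≡ 1 (mod 379), i.e. 132^(-1) ≡ -89 ≡ 290 (mod 379).
Check: 132 × 290 = 38280 ≡ 1 (mod 379)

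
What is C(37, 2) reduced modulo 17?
3

Using Lucas' theorem:
Write n=37 and k=2 in base 17:
n in base 17: [2, 3]
k in base 17: [0, 2]
C(37,2) mod 17 = ∏ C(n_i, k_i) mod 17
Digit binomials (mod 17): C(2,0) = 1; C(3,2) = 3
Product: 1 × 3 = 3 ≡ 3 (mod 17)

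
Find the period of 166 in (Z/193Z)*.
16

193 is prime, so ord(166) divides φ(193) = 192.
Divisors of 192: 1, 2, 3, 4, 6, 8, 12, 16, 24, 32, 48, 64, 96, 192.
Repeated squaring: 166^1 ≡ 166, 166^2 ≡ 150, 166^4 ≡ 112, 166^8 ≡ 192, 166^16 ≡ 1, 166^32 ≡ 1, 166^64 ≡ 1, 166^128 ≡ 1 (mod 193).
Test 166^d mod 193 for each divisor d in increasing order:
166^1 ≡ 166
166^2 ≡ 150
166^3 = 166^2·166^1 ≡ 3
166^4 ≡ 112
166^6 = 166^4·166^2 ≡ 9
166^8 ≡ 192
166^12 = 166^8·166^4 ≡ 81
166^16 ≡ 1  ← first divisor giving 1
The order is 16.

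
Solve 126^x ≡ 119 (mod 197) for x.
145

Baby-step giant-step with step n = ⌈√197⌉ = 15.
Baby steps 126^j mod 197 (j:value) for j=0..14: 0:1, 1:126, 2:116, 3:38, 4:60, 5:74, 6:65, 7:113, 8:54, 9:106, 10:157, 11:82, 12:88, 13:56, 14:161.
Giant-step multiplier: 126^(-15) ≡ 126^(196-15) = 126^181 ≡ 118 (mod 197).
Giant steps γ_i = 119·118^i mod 197: γ_0=119, γ_1=55, γ_2=186, γ_3=81, γ_4=102, γ_5=19, γ_6=75, γ_7=182, γ_8=3, γ_9=157 (in table at j=10).
x = i·n + j = 9·15 + 10 = 145.
Check: 126^145 ≡ 119 (mod 197).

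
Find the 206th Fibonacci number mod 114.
59

Matrix identity: Q^n = [[F_(n+1), F_n], [F_n, F_(n-1)]] with Q = [[1,1],[1,0]].
n = 206 = 11001110₂. Square-and-multiply, entries mod 114:
Q^1 = [[1,1],[1,0]]
Q^3 = (Q^1)²·Q = [[3,2],[2,1]]
Q^6 = (Q^3)² = [[13,8],[8,5]]
Q^12 = (Q^6)² = [[5,30],[30,89]]
Q^25 = (Q^12)²·Q = [[97,13],[13,84]]
Q^51 = (Q^25)²·Q = [[75,2],[2,73]]
Q^103 = (Q^51)²·Q = [[111,43],[43,68]]
Q^206 = (Q^103)² = [[34,59],[59,89]]
F_206 mod 114 = Q^206[0][1] = 59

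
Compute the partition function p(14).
135

p(n) counts ways to write n as a sum of positive integers (order ignored).
Euler's pentagonal recurrence: p(k) = p(k-1) + p(k-2) - p(k-5) - p(k-7) + p(k-12) + p(k-15) - ... (offsets j(3j∓1)/2, signs ++--, p(0)=1, p(<0)=0).
DP table for k = 0..13: p(0)=1, p(1)=1, p(2)=2, p(3)=3, p(4)=5, p(5)=7, p(6)=11, p(7)=15, p(8)=22, p(9)=30, p(10)=42, p(11)=56, p(12)=77, p(13)=101.
Final step: p(14) = p(13) + p(12) - p(9) - p(7) + p(2)
= 101 + 77 - 30 - 15 + 2
= 135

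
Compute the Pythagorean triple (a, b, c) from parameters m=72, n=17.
(4895, 2448, 5473)

Euclid's formula: a = m² - n², b = 2mn, c = m² + n²
m = 72, n = 17
a = 72² - 17² = 5184 - 289 = 4895
b = 2 × 72 × 17 = 2448
c = 72² + 17² = 5184 + 289 = 5473
Verification: 4895² + 2448² = 23961025 + 5992704 = 29953729 = 5473² ✓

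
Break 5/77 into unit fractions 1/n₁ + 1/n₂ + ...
1/16 + 1/411 + 1/506352

Greedy algorithm:
5/77: ceiling(77/5) = 16, use 1/16
3/1232: ceiling(1232/3) = 411, use 1/411
1/506352: ceiling(506352/1) = 506352, use 1/506352
Result: 5/77 = 1/16 + 1/411 + 1/506352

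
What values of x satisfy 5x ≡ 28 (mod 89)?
x ≡ 59 (mod 89)

gcd(5, 89) = 1, which divides 28, so solutions exist.
Find 5^(-1) mod 89 by the extended Euclidean algorithm:
89 = 17 × 5 + 4  ⟹  4 = (1)·89 + (-17)·5
5 = 1 × 4 + 1  ⟹  1 = (-1)·89 + (18)·5
So (18)·5 ≡ 1 (mod 89), i.e. 5^(-1) ≡ 18 (mod 89).
x ≡ 18 × 28 = 504 ≡ 59 (mod 89).
Check: 5 × 59 = 295 ≡ 28 (mod 89).
Unique solution: x ≡ 59 (mod 89)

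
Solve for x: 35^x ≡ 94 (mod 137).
113

Baby-step giant-step with step n = ⌈√137⌉ = 12.
Baby steps 35^j mod 137 (j:value) for j=0..11: 0:1, 1:35, 2:129, 3:131, 4:64, 5:48, 6:36, 7:27, 8:123, 9:58, 10:112, 11:84.
Giant-step multiplier: 35^(-12) ≡ 35^(136-12) = 35^124 ≡ 87 (mod 137).
Giant steps γ_i = 94·87^i mod 137: γ_0=94, γ_1=95, γ_2=45, γ_3=79, γ_4=23, γ_5=83, γ_6=97, γ_7=82, γ_8=10, γ_9=48 (in table at j=5).
x = i·n + j = 9·12 + 5 = 113.
Check: 35^113 ≡ 94 (mod 137).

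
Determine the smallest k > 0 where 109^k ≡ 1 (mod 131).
65

131 is prime, so ord(109) divides φ(131) = 130.
Divisors of 130: 1, 2, 5, 10, 13, 26, 65, 130.
Repeated squaring: 109^1 ≡ 109, 109^2 ≡ 91, 109^4 ≡ 28, 109^8 ≡ 129, 109^16 ≡ 4, 109^32 ≡ 16, 109^64 ≡ 125, 109^128 ≡ 36 (mod 131).
Test 109^d mod 131 for each divisor d in increasing order:
109^1 ≡ 109
109^2 ≡ 91
109^5 = 109^4·109^1 ≡ 39
109^10 = 109^8·109^2 ≡ 80
109^13 = 109^8·109^4·109^1 ≡ 53
109^26 = 109^16·109^8·109^2 ≡ 58
109^65 = 109^64·109^1 ≡ 1  ← first divisor giving 1
The order is 65.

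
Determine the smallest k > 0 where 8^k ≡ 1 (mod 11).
10

11 is prime, so ord(8) divides φ(11) = 10.
Divisors of 10: 1, 2, 5, 10.
Repeated squaring: 8^1 ≡ 8, 8^2 ≡ 9, 8^4 ≡ 4, 8^8 ≡ 5 (mod 11).
Test 8^d mod 11 for each divisor d in increasing order:
8^1 ≡ 8
8^2 ≡ 9
8^5 = 8^4·8^1 ≡ 10
8^10 = 8^8·8^2 ≡ 1  ← first divisor giving 1
The order is 10.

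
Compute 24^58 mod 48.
0

Repeated squaring. Binary of 58 = 111010.
24^1 ≡ 24 (mod 48); 24^2 ≡ 0 (mod 48); 24^4 ≡ 0 (mod 48); 24^8 ≡ 0 (mod 48); 24^16 ≡ 0 (mod 48); 24^32 ≡ 0 (mod 48)
24^58 = 24^2 × 24^8 × 24^16 × 24^32 ≡ 0 (mod 48)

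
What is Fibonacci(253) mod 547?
261

Matrix identity: Q^n = [[F_(n+1), F_n], [F_n, F_(n-1)]] with Q = [[1,1],[1,0]].
n = 253 = 11111101₂. Square-and-multiply, entries mod 547:
Q^1 = [[1,1],[1,0]]
Q^3 = (Q^1)²·Q = [[3,2],[2,1]]
Q^7 = (Q^3)²·Q = [[21,13],[13,8]]
Q^15 = (Q^7)²·Q = [[440,63],[63,377]]
Q^31 = (Q^15)²·Q = [[155,102],[102,53]]
Q^63 = (Q^31)²·Q = [[398,515],[515,430]]
Q^126 = (Q^63)² = [[251,307],[307,491]]
Q^253 = (Q^126)²·Q = [[503,261],[261,242]]
F_253 mod 547 = Q^253[0][1] = 261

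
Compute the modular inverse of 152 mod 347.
121

gcd(152, 347) = 1, so the inverse exists.
Extended Euclidean algorithm on (347, 152):
347 = 2 × 152 + 43  ⟹  43 = (1)·347 + (-2)·152
152 = 3 × 43 + 23  ⟹  23 = (-3)·347 + (7)·152
43 = 1 × 23 + 20  ⟹  20 = (4)·347 + (-9)·152
23 = 1 × 20 + 3  ⟹  3 = (-7)·347 + (16)·152
20 = 6 × 3 + 2  ⟹  2 = (46)·347 + (-105)·152
3 = 1 × 2 + 1  ⟹  1 = (-53)·347 + (121)·152
So (121)·152 ≡ 1 (mod 347), i.e. 152^(-1) ≡ 121 (mod 347).
Check: 152 × 121 = 18392 ≡ 1 (mod 347)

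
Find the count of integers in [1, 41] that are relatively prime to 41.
40

41 = 41
φ(n) = n × ∏(1 - 1/p) for each prime p dividing n
φ(41) = 41 × (1 - 1/41) = 40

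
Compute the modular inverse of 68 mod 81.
56

gcd(68, 81) = 1, so the inverse exists.
Extended Euclidean algorithm on (81, 68):
81 = 1 × 68 + 13  ⟹  13 = (1)·81 + (-1)·68
68 = 5 × 13 + 3  ⟹  3 = (-5)·81 + (6)·68
13 = 4 × 3 + 1  ⟹  1 = (21)·81 + (-25)·68
So (-25)·68 ≡ 1 (mod 81), i.e. 68^(-1) ≡ -25 ≡ 56 (mod 81).
Check: 68 × 56 = 3808 ≡ 1 (mod 81)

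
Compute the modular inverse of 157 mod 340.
13

gcd(157, 340) = 1, so the inverse exists.
Extended Euclidean algorithm on (340, 157):
340 = 2 × 157 + 26  ⟹  26 = (1)·340 + (-2)·157
157 = 6 × 26 + 1  ⟹  1 = (-6)·340 + (13)·157
So (13)·157 ≡ 1 (mod 340), i.e. 157^(-1) ≡ 13 (mod 340).
Check: 157 × 13 = 2041 ≡ 1 (mod 340)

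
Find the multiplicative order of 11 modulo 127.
63

127 is prime, so ord(11) divides φ(127) = 126.
Divisors of 126: 1, 2, 3, 6, 7, 9, 14, 18, 21, 42, 63, 126.
Repeated squaring: 11^1 ≡ 11, 11^2 ≡ 121, 11^4 ≡ 36, 11^8 ≡ 26, 11^16 ≡ 41, 11^32 ≡ 30, 11^64 ≡ 11 (mod 127).
Test 11^d mod 127 for each divisor d in increasing order:
11^1 ≡ 11
11^2 ≡ 121
11^3 = 11^2·11^1 ≡ 61
11^6 = 11^4·11^2 ≡ 38
11^7 = 11^4·11^2·11^1 ≡ 37
11^9 = 11^8·11^1 ≡ 32
11^14 = 11^8·11^4·11^2 ≡ 99
11^18 = 11^16·11^2 ≡ 8
11^21 = 11^16·11^4·11^1 ≡ 107
11^42 = 11^32·11^8·11^2 ≡ 19
11^63 = 11^32·11^16·11^8·11^4·11^2·11^1 ≡ 1  ← first divisor giving 1
The order is 63.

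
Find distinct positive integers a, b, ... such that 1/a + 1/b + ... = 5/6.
1/2 + 1/3

Greedy algorithm:
5/6: ceiling(6/5) = 2, use 1/2
1/3: ceiling(3/1) = 3, use 1/3
Result: 5/6 = 1/2 + 1/3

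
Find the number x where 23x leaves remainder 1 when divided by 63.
11

gcd(23, 63) = 1, so the inverse exists.
Extended Euclidean algorithm on (63, 23):
63 = 2 × 23 + 17  ⟹  17 = (1)·63 + (-2)·23
23 = 1 × 17 + 6  ⟹  6 = (-1)·63 + (3)·23
17 = 2 × 6 + 5  ⟹  5 = (3)·63 + (-8)·23
6 = 1 × 5 + 1  ⟹  1 = (-4)·63 + (11)·23
So (11)·23 ≡ 1 (mod 63), i.e. 23^(-1) ≡ 11 (mod 63).
Check: 23 × 11 = 253 ≡ 1 (mod 63)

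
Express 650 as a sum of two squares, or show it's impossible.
5² + 25² (a=5, b=25)

Factorization: 650 = 2 × 5^2 × 13
By Fermat: n is sum of two squares iff every prime p ≡ 3 (mod 4) appears to even power.
All primes ≡ 3 (mod 4) appear to even power.
Search a = 0, 1, 2, … for 650 - a² a perfect square: first hit at a = 5: 650 - 25 = 625 = 25².
650 = 5² + 25² = 25 + 625 ✓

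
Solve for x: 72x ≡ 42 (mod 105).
x ≡ 21 (mod 35)

gcd(72, 105) = 3, which divides 42, so solutions exist.
Divide through by 3: 24x ≡ 14 (mod 35).
Find 24^(-1) mod 35 by the extended Euclidean algorithm:
35 = 1 × 24 + 11  ⟹  11 = (1)·35 + (-1)·24
24 = 2 × 11 + 2  ⟹  2 = (-2)·35 + (3)·24
11 = 5 × 2 + 1  ⟹  1 = (11)·35 + (-16)·24
So (-16)·24 ≡ 1 (mod 35), i.e. 24^(-1) ≡ -16 ≡ 19 (mod 35).
x ≡ 19 × 14 = 266 ≡ 21 (mod 35).
Check: 72 × 21 = 1512 ≡ 42 (mod 105).
x ≡ 21 (mod 35), giving 3 solutions mod 105.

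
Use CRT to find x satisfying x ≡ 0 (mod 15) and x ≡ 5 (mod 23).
120

Using Chinese Remainder Theorem:
M = 15 × 23 = 345
M1 = 23, M2 = 15
y1 = 23^(-1) mod 15 = 2
y2 = 15^(-1) mod 23 = 20
x = (0×23×2 + 5×15×20) mod 345 = 120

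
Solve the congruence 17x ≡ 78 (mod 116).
x ≡ 66 (mod 116)

gcd(17, 116) = 1, which divides 78, so solutions exist.
Find 17^(-1) mod 116 by the extended Euclidean algorithm:
116 = 6 × 17 + 14  ⟹  14 = (1)·116 + (-6)·17
17 = 1 × 14 + 3  ⟹  3 = (-1)·116 + (7)·17
14 = 4 × 3 + 2  ⟹  2 = (5)·116 + (-34)·17
3 = 1 × 2 + 1  ⟹  1 = (-6)·116 + (41)·17
So (41)·17 ≡ 1 (mod 116), i.e. 17^(-1) ≡ 41 (mod 116).
x ≡ 41 × 78 = 3198 ≡ 66 (mod 116).
Check: 17 × 66 = 1122 ≡ 78 (mod 116).
Unique solution: x ≡ 66 (mod 116)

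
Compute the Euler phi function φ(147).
84

147 = 3 × 7^2
φ(n) = n × ∏(1 - 1/p) for each prime p dividing n
φ(147) = 147 × (1 - 1/3) × (1 - 1/7) = 84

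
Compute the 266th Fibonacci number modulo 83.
38

Matrix identity: Q^n = [[F_(n+1), F_n], [F_n, F_(n-1)]] with Q = [[1,1],[1,0]].
n = 266 = 100001010₂. Square-and-multiply, entries mod 83:
Q^1 = [[1,1],[1,0]]
Q^2 = (Q^1)² = [[2,1],[1,1]]
Q^4 = (Q^2)² = [[5,3],[3,2]]
Q^8 = (Q^4)² = [[34,21],[21,13]]
Q^16 = (Q^8)² = [[20,74],[74,29]]
Q^33 = (Q^16)²·Q = [[40,66],[66,57]]
Q^66 = (Q^33)² = [[63,11],[11,52]]
Q^133 = (Q^66)²·Q = [[43,23],[23,20]]
Q^266 = (Q^133)² = [[54,38],[38,16]]
F_266 mod 83 = Q^266[0][1] = 38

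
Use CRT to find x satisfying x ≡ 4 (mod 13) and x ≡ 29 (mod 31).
277

Using Chinese Remainder Theorem:
M = 13 × 31 = 403
M1 = 31, M2 = 13
y1 = 31^(-1) mod 13 = 8
y2 = 13^(-1) mod 31 = 12
x = (4×31×8 + 29×13×12) mod 403 = 277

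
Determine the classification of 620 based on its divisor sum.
abundant

Proper divisors of 620: sum = 1 + 2 + 4 + 5 + 10 + 20 + 31 + 62 + 124 + 155 + 310 = 724
Since 724 > 620, 620 is abundant.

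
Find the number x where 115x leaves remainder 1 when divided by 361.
248

gcd(115, 361) = 1, so the inverse exists.
Extended Euclidean algorithm on (361, 115):
361 = 3 × 115 + 16  ⟹  16 = (1)·361 + (-3)·115
115 = 7 × 16 + 3  ⟹  3 = (-7)·361 + (22)·115
16 = 5 × 3 + 1  ⟹  1 = (36)·361 + (-113)·115
So (-113)·115 ≡ 1 (mod 361), i.e. 115^(-1) ≡ -113 ≡ 248 (mod 361).
Check: 115 × 248 = 28520 ≡ 1 (mod 361)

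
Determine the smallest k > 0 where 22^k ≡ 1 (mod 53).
52

53 is prime, so ord(22) divides φ(53) = 52.
Divisors of 52: 1, 2, 4, 13, 26, 52.
Repeated squaring: 22^1 ≡ 22, 22^2 ≡ 7, 22^4 ≡ 49, 22^8 ≡ 16, 22^16 ≡ 44, 22^32 ≡ 28 (mod 53).
Test 22^d mod 53 for each divisor d in increasing order:
22^1 ≡ 22
22^2 ≡ 7
22^4 ≡ 49
22^13 = 22^8·22^4·22^1 ≡ 23
22^26 = 22^16·22^8·22^2 ≡ 52
22^52 = 22^32·22^16·22^4 ≡ 1  ← first divisor giving 1
The order is 52.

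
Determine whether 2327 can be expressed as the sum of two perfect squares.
Not possible

Factorization: 2327 = 13 × 179
By Fermat: n is sum of two squares iff every prime p ≡ 3 (mod 4) appears to even power.
Prime(s) ≡ 3 (mod 4) with odd exponent: [(179, 1)]
Therefore 2327 cannot be expressed as a² + b².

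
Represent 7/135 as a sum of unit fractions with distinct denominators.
1/20 + 1/540

Greedy algorithm:
7/135: ceiling(135/7) = 20, use 1/20
1/540: ceiling(540/1) = 540, use 1/540
Result: 7/135 = 1/20 + 1/540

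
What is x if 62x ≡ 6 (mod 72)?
x ≡ 21 (mod 36)

gcd(62, 72) = 2, which divides 6, so solutions exist.
Divide through by 2: 31x ≡ 3 (mod 36).
Find 31^(-1) mod 36 by the extended Euclidean algorithm:
36 = 1 × 31 + 5  ⟹  5 = (1)·36 + (-1)·31
31 = 6 × 5 + 1  ⟹  1 = (-6)·36 + (7)·31
So (7)·31 ≡ 1 (mod 36), i.e. 31^(-1) ≡ 7 (mod 36).
x ≡ 7 × 3 = 21 ≡ 21 (mod 36).
Check: 62 × 21 = 1302 ≡ 6 (mod 72).
x ≡ 21 (mod 36), giving 2 solutions mod 72.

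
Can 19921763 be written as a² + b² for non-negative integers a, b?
Not possible

Factorization: 19921763 = 59^3 × 97
By Fermat: n is sum of two squares iff every prime p ≡ 3 (mod 4) appears to even power.
Prime(s) ≡ 3 (mod 4) with odd exponent: [(59, 3)]
Therefore 19921763 cannot be expressed as a² + b².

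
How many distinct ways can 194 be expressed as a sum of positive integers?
2366022741845

p(n) counts ways to write n as a sum of positive integers (order ignored).
Euler's pentagonal recurrence: p(k) = p(k-1) + p(k-2) - p(k-5) - p(k-7) + p(k-12) + p(k-15) - ... (offsets j(3j∓1)/2, signs ++--, p(0)=1, p(<0)=0).
DP table for k = 0..193: p(0)=1, p(1)=1, p(2)=2, p(3)=3, p(4)=5, p(5)=7, p(6)=11, p(7)=15, p(8)=22, p(9)=30, p(10)=42, p(11)=56, p(12)=77, p(13)=101, p(14)=135, p(15)=176, p(16)=231, p(17)=297, p(18)=385, p(19)=490, p(20)=627, p(21)=792, p(22)=1002, p(23)=1255, p(24)=1575, p(25)=1958, p(26)=2436, p(27)=3010, p(28)=3718, p(29)=4565, p(30)=5604, p(31)=6842, p(32)=8349, p(33)=10143, p(34)=12310, p(35)=14883, p(36)=17977, p(37)=21637, p(38)=26015, p(39)=31185, p(40)=37338, p(41)=44583, p(42)=53174, p(43)=63261, p(44)=75175, p(45)=89134, p(46)=105558, p(47)=124754, p(48)=147273, p(49)=173525, p(50)=204226, p(51)=239943, p(52)=281589, p(53)=329931, p(54)=386155, p(55)=451276, p(56)=526823, p(57)=614154, p(58)=715220, p(59)=831820, p(60)=966467, p(61)=1121505, p(62)=1300156, p(63)=1505499, p(64)=1741630, p(65)=2012558, p(66)=2323520, p(67)=2679689, p(68)=3087735, p(69)=3554345, p(70)=4087968, p(71)=4697205, p(72)=5392783, p(73)=6185689, p(74)=7089500, p(75)=8118264, p(76)=9289091, p(77)=10619863, p(78)=12132164, p(79)=13848650, p(80)=15796476, p(81)=18004327, p(82)=20506255, p(83)=23338469, p(84)=26543660, p(85)=30167357, p(86)=34262962, p(87)=38887673, p(88)=44108109, p(89)=49995925, p(90)=56634173, p(91)=64112359, p(92)=72533807, p(93)=82010177, p(94)=92669720, p(95)=104651419, p(96)=118114304, p(97)=133230930, p(98)=150198136, p(99)=169229875, p(100)=190569292, p(101)=214481126, p(102)=241265379, p(103)=271248950, p(104)=304801365, p(105)=342325709, p(106)=384276336, p(107)=431149389, p(108)=483502844, p(109)=541946240, p(110)=607163746, p(111)=679903203, p(112)=761002156, p(113)=851376628, p(114)=952050665, p(115)=1064144451, p(116)=1188908248, p(117)=1327710076, p(118)=1482074143, p(119)=1653668665, p(120)=1844349560, p(121)=2056148051, p(122)=2291320912, p(123)=2552338241, p(124)=2841940500, p(125)=3163127352, p(126)=3519222692, p(127)=3913864295, p(128)=4351078600, p(129)=4835271870, p(130)=5371315400, p(131)=5964539504, p(132)=6620830889, p(133)=7346629512, p(134)=8149040695, p(135)=9035836076, p(136)=10015581680, p(137)=11097645016, p(138)=12292341831, p(139)=13610949895, p(140)=15065878135, p(141)=16670689208, p(142)=18440293320, p(143)=20390982757, p(144)=22540654445, p(145)=24908858009, p(146)=27517052599, p(147)=30388671978, p(148)=33549419497, p(149)=37027355200, p(150)=40853235313, p(151)=45060624582, p(152)=49686288421, p(153)=54770336324, p(154)=60356673280, p(155)=66493182097, p(156)=73232243759, p(157)=80630964769, p(158)=88751778802, p(159)=97662728555, p(160)=107438159466, p(161)=118159068427, p(162)=129913904637, p(163)=142798995930, p(164)=156919475295, p(165)=172389800255, p(166)=189334822579, p(167)=207890420102, p(168)=228204732751, p(169)=250438925115, p(170)=274768617130, p(171)=301384802048, p(172)=330495499613, p(173)=362326859895, p(174)=397125074750, p(175)=435157697830, p(176)=476715857290, p(177)=522115831195, p(178)=571701605655, p(179)=625846753120, p(180)=684957390936, p(181)=749474411781, p(182)=819876908323, p(183)=896684817527, p(184)=980462880430, p(185)=1071823774337, p(186)=1171432692373, p(187)=1280011042268, p(188)=1398341745571, p(189)=1527273599625, p(190)=1667727404093, p(191)=1820701100652, p(192)=1987276856363, p(193)=2168627105469.
Final step: p(194) = p(193) + p(192) - p(189) - p(187) + p(182) + p(179) - p(172) - p(168) + p(159) + p(154) - p(143) - p(137) + p(124) + p(117) - p(102) - p(94) + p(77) + p(68) - p(49) - p(39) + p(18) + p(7)
= 2168627105469 + 1987276856363 - 1527273599625 - 1280011042268 + 819876908323 + 625846753120 - 330495499613 - 228204732751 + 97662728555 + 60356673280 - 20390982757 - 11097645016 + 2841940500 + 1327710076 - 241265379 - 92669720 + 10619863 + 3087735 - 173525 - 31185 + 385 + 15
= 2366022741845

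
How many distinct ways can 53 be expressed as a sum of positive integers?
329931

p(n) counts ways to write n as a sum of positive integers (order ignored).
Euler's pentagonal recurrence: p(k) = p(k-1) + p(k-2) - p(k-5) - p(k-7) + p(k-12) + p(k-15) - ... (offsets j(3j∓1)/2, signs ++--, p(0)=1, p(<0)=0).
DP table for k = 0..52: p(0)=1, p(1)=1, p(2)=2, p(3)=3, p(4)=5, p(5)=7, p(6)=11, p(7)=15, p(8)=22, p(9)=30, p(10)=42, p(11)=56, p(12)=77, p(13)=101, p(14)=135, p(15)=176, p(16)=231, p(17)=297, p(18)=385, p(19)=490, p(20)=627, p(21)=792, p(22)=1002, p(23)=1255, p(24)=1575, p(25)=1958, p(26)=2436, p(27)=3010, p(28)=3718, p(29)=4565, p(30)=5604, p(31)=6842, p(32)=8349, p(33)=10143, p(34)=12310, p(35)=14883, p(36)=17977, p(37)=21637, p(38)=26015, p(39)=31185, p(40)=37338, p(41)=44583, p(42)=53174, p(43)=63261, p(44)=75175, p(45)=89134, p(46)=105558, p(47)=124754, p(48)=147273, p(49)=173525, p(50)=204226, p(51)=239943, p(52)=281589.
Final step: p(53) = p(52) + p(51) - p(48) - p(46) + p(41) + p(38) - p(31) - p(27) + p(18) + p(13) - p(2)
= 281589 + 239943 - 147273 - 105558 + 44583 + 26015 - 6842 - 3010 + 385 + 101 - 2
= 329931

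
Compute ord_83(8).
82

83 is prime, so ord(8) divides φ(83) = 82.
Divisors of 82: 1, 2, 41, 82.
Repeated squaring: 8^1 ≡ 8, 8^2 ≡ 64, 8^4 ≡ 29, 8^8 ≡ 11, 8^16 ≡ 38, 8^32 ≡ 33, 8^64 ≡ 10 (mod 83).
Test 8^d mod 83 for each divisor d in increasing order:
8^1 ≡ 8
8^2 ≡ 64
8^41 = 8^32·8^8·8^1 ≡ 82
8^82 = 8^64·8^16·8^2 ≡ 1  ← first divisor giving 1
The order is 82.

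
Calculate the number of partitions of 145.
24908858009

p(n) counts ways to write n as a sum of positive integers (order ignored).
Euler's pentagonal recurrence: p(k) = p(k-1) + p(k-2) - p(k-5) - p(k-7) + p(k-12) + p(k-15) - ... (offsets j(3j∓1)/2, signs ++--, p(0)=1, p(<0)=0).
DP table for k = 0..144: p(0)=1, p(1)=1, p(2)=2, p(3)=3, p(4)=5, p(5)=7, p(6)=11, p(7)=15, p(8)=22, p(9)=30, p(10)=42, p(11)=56, p(12)=77, p(13)=101, p(14)=135, p(15)=176, p(16)=231, p(17)=297, p(18)=385, p(19)=490, p(20)=627, p(21)=792, p(22)=1002, p(23)=1255, p(24)=1575, p(25)=1958, p(26)=2436, p(27)=3010, p(28)=3718, p(29)=4565, p(30)=5604, p(31)=6842, p(32)=8349, p(33)=10143, p(34)=12310, p(35)=14883, p(36)=17977, p(37)=21637, p(38)=26015, p(39)=31185, p(40)=37338, p(41)=44583, p(42)=53174, p(43)=63261, p(44)=75175, p(45)=89134, p(46)=105558, p(47)=124754, p(48)=147273, p(49)=173525, p(50)=204226, p(51)=239943, p(52)=281589, p(53)=329931, p(54)=386155, p(55)=451276, p(56)=526823, p(57)=614154, p(58)=715220, p(59)=831820, p(60)=966467, p(61)=1121505, p(62)=1300156, p(63)=1505499, p(64)=1741630, p(65)=2012558, p(66)=2323520, p(67)=2679689, p(68)=3087735, p(69)=3554345, p(70)=4087968, p(71)=4697205, p(72)=5392783, p(73)=6185689, p(74)=7089500, p(75)=8118264, p(76)=9289091, p(77)=10619863, p(78)=12132164, p(79)=13848650, p(80)=15796476, p(81)=18004327, p(82)=20506255, p(83)=23338469, p(84)=26543660, p(85)=30167357, p(86)=34262962, p(87)=38887673, p(88)=44108109, p(89)=49995925, p(90)=56634173, p(91)=64112359, p(92)=72533807, p(93)=82010177, p(94)=92669720, p(95)=104651419, p(96)=118114304, p(97)=133230930, p(98)=150198136, p(99)=169229875, p(100)=190569292, p(101)=214481126, p(102)=241265379, p(103)=271248950, p(104)=304801365, p(105)=342325709, p(106)=384276336, p(107)=431149389, p(108)=483502844, p(109)=541946240, p(110)=607163746, p(111)=679903203, p(112)=761002156, p(113)=851376628, p(114)=952050665, p(115)=1064144451, p(116)=1188908248, p(117)=1327710076, p(118)=1482074143, p(119)=1653668665, p(120)=1844349560, p(121)=2056148051, p(122)=2291320912, p(123)=2552338241, p(124)=2841940500, p(125)=3163127352, p(126)=3519222692, p(127)=3913864295, p(128)=4351078600, p(129)=4835271870, p(130)=5371315400, p(131)=5964539504, p(132)=6620830889, p(133)=7346629512, p(134)=8149040695, p(135)=9035836076, p(136)=10015581680, p(137)=11097645016, p(138)=12292341831, p(139)=13610949895, p(140)=15065878135, p(141)=16670689208, p(142)=18440293320, p(143)=20390982757, p(144)=22540654445.
Final step: p(145) = p(144) + p(143) - p(140) - p(138) + p(133) + p(130) - p(123) - p(119) + p(110) + p(105) - p(94) - p(88) + p(75) + p(68) - p(53) - p(45) + p(28) + p(19) - p(0)
= 22540654445 + 20390982757 - 15065878135 - 12292341831 + 7346629512 + 5371315400 - 2552338241 - 1653668665 + 607163746 + 342325709 - 92669720 - 44108109 + 8118264 + 3087735 - 329931 - 89134 + 3718 + 490 - 1
= 24908858009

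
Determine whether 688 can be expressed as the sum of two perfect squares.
Not possible

Factorization: 688 = 2^4 × 43
By Fermat: n is sum of two squares iff every prime p ≡ 3 (mod 4) appears to even power.
Prime(s) ≡ 3 (mod 4) with odd exponent: [(43, 1)]
Therefore 688 cannot be expressed as a² + b².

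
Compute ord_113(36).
56

113 is prime, so ord(36) divides φ(113) = 112.
Divisors of 112: 1, 2, 4, 7, 8, 14, 16, 28, 56, 112.
Repeated squaring: 36^1 ≡ 36, 36^2 ≡ 53, 36^4 ≡ 97, 36^8 ≡ 30, 36^16 ≡ 109, 36^32 ≡ 16, 36^64 ≡ 30 (mod 113).
Test 36^d mod 113 for each divisor d in increasing order:
36^1 ≡ 36
36^2 ≡ 53
36^4 ≡ 97
36^7 = 36^4·36^2·36^1 ≡ 95
36^8 ≡ 30
36^14 = 36^8·36^4·36^2 ≡ 98
36^16 ≡ 109
36^28 = 36^16·36^8·36^4 ≡ 112
36^56 = 36^32·36^16·36^8 ≡ 1  ← first divisor giving 1
The order is 56.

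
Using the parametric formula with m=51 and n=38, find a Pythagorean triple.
(1157, 3876, 4045)

Euclid's formula: a = m² - n², b = 2mn, c = m² + n²
m = 51, n = 38
a = 51² - 38² = 2601 - 1444 = 1157
b = 2 × 51 × 38 = 3876
c = 51² + 38² = 2601 + 1444 = 4045
Verification: 1157² + 3876² = 1338649 + 15023376 = 16362025 = 4045² ✓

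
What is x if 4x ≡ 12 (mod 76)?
x ≡ 3 (mod 19)

gcd(4, 76) = 4, which divides 12, so solutions exist.
Divide through by 4: x ≡ 3 (mod 19).
The coefficient of x is now 1, so x ≡ 3 (mod 19).
Check: 4 × 3 = 12 ≡ 12 (mod 76).
x ≡ 3 (mod 19), giving 4 solutions mod 76.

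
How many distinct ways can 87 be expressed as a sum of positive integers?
38887673

p(n) counts ways to write n as a sum of positive integers (order ignored).
Euler's pentagonal recurrence: p(k) = p(k-1) + p(k-2) - p(k-5) - p(k-7) + p(k-12) + p(k-15) - ... (offsets j(3j∓1)/2, signs ++--, p(0)=1, p(<0)=0).
DP table for k = 0..86: p(0)=1, p(1)=1, p(2)=2, p(3)=3, p(4)=5, p(5)=7, p(6)=11, p(7)=15, p(8)=22, p(9)=30, p(10)=42, p(11)=56, p(12)=77, p(13)=101, p(14)=135, p(15)=176, p(16)=231, p(17)=297, p(18)=385, p(19)=490, p(20)=627, p(21)=792, p(22)=1002, p(23)=1255, p(24)=1575, p(25)=1958, p(26)=2436, p(27)=3010, p(28)=3718, p(29)=4565, p(30)=5604, p(31)=6842, p(32)=8349, p(33)=10143, p(34)=12310, p(35)=14883, p(36)=17977, p(37)=21637, p(38)=26015, p(39)=31185, p(40)=37338, p(41)=44583, p(42)=53174, p(43)=63261, p(44)=75175, p(45)=89134, p(46)=105558, p(47)=124754, p(48)=147273, p(49)=173525, p(50)=204226, p(51)=239943, p(52)=281589, p(53)=329931, p(54)=386155, p(55)=451276, p(56)=526823, p(57)=614154, p(58)=715220, p(59)=831820, p(60)=966467, p(61)=1121505, p(62)=1300156, p(63)=1505499, p(64)=1741630, p(65)=2012558, p(66)=2323520, p(67)=2679689, p(68)=3087735, p(69)=3554345, p(70)=4087968, p(71)=4697205, p(72)=5392783, p(73)=6185689, p(74)=7089500, p(75)=8118264, p(76)=9289091, p(77)=10619863, p(78)=12132164, p(79)=13848650, p(80)=15796476, p(81)=18004327, p(82)=20506255, p(83)=23338469, p(84)=26543660, p(85)=30167357, p(86)=34262962.
Final step: p(87) = p(86) + p(85) - p(82) - p(80) + p(75) + p(72) - p(65) - p(61) + p(52) + p(47) - p(36) - p(30) + p(17) + p(10)
= 34262962 + 30167357 - 20506255 - 15796476 + 8118264 + 5392783 - 2012558 - 1121505 + 281589 + 124754 - 17977 - 5604 + 297 + 42
= 38887673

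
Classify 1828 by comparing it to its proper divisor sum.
deficient

Proper divisors of 1828: sum = 1 + 2 + 4 + 457 + 914 = 1378
Since 1378 < 1828, 1828 is deficient.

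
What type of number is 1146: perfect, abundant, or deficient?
abundant

Proper divisors of 1146: sum = 1 + 2 + 3 + 6 + 191 + 382 + 573 = 1158
Since 1158 > 1146, 1146 is abundant.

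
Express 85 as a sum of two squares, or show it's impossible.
2² + 9² (a=2, b=9)

Factorization: 85 = 5 × 17
By Fermat: n is sum of two squares iff every prime p ≡ 3 (mod 4) appears to even power.
All primes ≡ 3 (mod 4) appear to even power.
Search a = 0, 1, 2, … for 85 - a² a perfect square: first hit at a = 2: 85 - 4 = 81 = 9².
85 = 2² + 9² = 4 + 81 ✓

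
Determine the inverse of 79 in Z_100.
19

gcd(79, 100) = 1, so the inverse exists.
Extended Euclidean algorithm on (100, 79):
100 = 1 × 79 + 21  ⟹  21 = (1)·100 + (-1)·79
79 = 3 × 21 + 16  ⟹  16 = (-3)·100 + (4)·79
21 = 1 × 16 + 5  ⟹  5 = (4)·100 + (-5)·79
16 = 3 × 5 + 1  ⟹  1 = (-15)·100 + (19)·79
So (19)·79 ≡ 1 (mod 100), i.e. 79^(-1) ≡ 19 (mod 100).
Check: 79 × 19 = 1501 ≡ 1 (mod 100)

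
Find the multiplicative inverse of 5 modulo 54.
11

gcd(5, 54) = 1, so the inverse exists.
Extended Euclidean algorithm on (54, 5):
54 = 10 × 5 + 4  ⟹  4 = (1)·54 + (-10)·5
5 = 1 × 4 + 1  ⟹  1 = (-1)·54 + (11)·5
So (11)·5 ≡ 1 (mod 54), i.e. 5^(-1) ≡ 11 (mod 54).
Check: 5 × 11 = 55 ≡ 1 (mod 54)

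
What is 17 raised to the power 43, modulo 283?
72

Repeated squaring. Binary of 43 = 101011.
17^1 ≡ 17 (mod 283); 17^2 ≡ 6 (mod 283); 17^4 ≡ 36 (mod 283); 17^8 ≡ 164 (mod 283); 17^16 ≡ 11 (mod 283); 17^32 ≡ 121 (mod 283)
17^43 = 17^1 × 17^2 × 17^8 × 17^32 ≡ 72 (mod 283)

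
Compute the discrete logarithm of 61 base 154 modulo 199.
90

Baby-step giant-step with step n = ⌈√199⌉ = 15.
Baby steps 154^j mod 199 (j:value) for j=0..14: 0:1, 1:154, 2:35, 3:17, 4:31, 5:197, 6:90, 7:129, 8:165, 9:137, 10:4, 11:19, 12:140, 13:68, 14:124.
Giant-step multiplier: 154^(-15) ≡ 154^(198-15) = 154^183 ≡ 174 (mod 199).
Giant steps γ_i = 61·174^i mod 199: γ_0=61, γ_1=67, γ_2=116, γ_3=85, γ_4=64, γ_5=191, γ_6=1 (in table at j=0).
x = i·n + j = 6·15 + 0 = 90.
Check: 154^90 ≡ 61 (mod 199).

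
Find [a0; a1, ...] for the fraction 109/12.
[9; 12]

Euclidean algorithm steps:
109 = 9 × 12 + 1
12 = 12 × 1 + 0
Continued fraction: [9; 12]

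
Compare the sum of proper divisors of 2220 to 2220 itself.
abundant

Proper divisors of 2220: sum = 1 + 2 + 3 + 4 + 5 + 6 + 10 + 12 + ... + 444 + 555 + 740 + 1110 (23 divisors) = 4164
Since 4164 > 2220, 2220 is abundant.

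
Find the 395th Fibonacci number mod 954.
629

Matrix identity: Q^n = [[F_(n+1), F_n], [F_n, F_(n-1)]] with Q = [[1,1],[1,0]].
n = 395 = 110001011₂. Square-and-multiply, entries mod 954:
Q^1 = [[1,1],[1,0]]
Q^3 = (Q^1)²·Q = [[3,2],[2,1]]
Q^6 = (Q^3)² = [[13,8],[8,5]]
Q^12 = (Q^6)² = [[233,144],[144,89]]
Q^24 = (Q^12)² = [[613,576],[576,37]]
Q^49 = (Q^24)²·Q = [[109,631],[631,432]]
Q^98 = (Q^49)² = [[776,793],[793,937]]
Q^197 = (Q^98)²·Q = [[278,365],[365,867]]
Q^395 = (Q^197)²·Q = [[702,629],[629,73]]
F_395 mod 954 = Q^395[0][1] = 629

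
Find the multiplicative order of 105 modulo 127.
18

127 is prime, so ord(105) divides φ(127) = 126.
Divisors of 126: 1, 2, 3, 6, 7, 9, 14, 18, 21, 42, 63, 126.
Repeated squaring: 105^1 ≡ 105, 105^2 ≡ 103, 105^4 ≡ 68, 105^8 ≡ 52, 105^16 ≡ 37, 105^32 ≡ 99, 105^64 ≡ 22 (mod 127).
Test 105^d mod 127 for each divisor d in increasing order:
105^1 ≡ 105
105^2 ≡ 103
105^3 = 105^2·105^1 ≡ 20
105^6 = 105^4·105^2 ≡ 19
105^7 = 105^4·105^2·105^1 ≡ 90
105^9 = 105^8·105^1 ≡ 126
105^14 = 105^8·105^4·105^2 ≡ 99
105^18 = 105^16·105^2 ≡ 1  ← first divisor giving 1
The order is 18.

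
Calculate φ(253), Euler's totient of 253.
220

253 = 11 × 23
φ(n) = n × ∏(1 - 1/p) for each prime p dividing n
φ(253) = 253 × (1 - 1/11) × (1 - 1/23) = 220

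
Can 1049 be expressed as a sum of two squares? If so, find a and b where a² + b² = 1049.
5² + 32² (a=5, b=32)

Factorization: 1049 = 1049
By Fermat: n is sum of two squares iff every prime p ≡ 3 (mod 4) appears to even power.
All primes ≡ 3 (mod 4) appear to even power.
Search a = 0, 1, 2, … for 1049 - a² a perfect square: first hit at a = 5: 1049 - 25 = 1024 = 32².
1049 = 5² + 32² = 25 + 1024 ✓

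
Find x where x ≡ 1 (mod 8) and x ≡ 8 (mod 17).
25

Using Chinese Remainder Theorem:
M = 8 × 17 = 136
M1 = 17, M2 = 8
y1 = 17^(-1) mod 8 = 1
y2 = 8^(-1) mod 17 = 15
x = (1×17×1 + 8×8×15) mod 136 = 25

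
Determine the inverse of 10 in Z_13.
4

gcd(10, 13) = 1, so the inverse exists.
Extended Euclidean algorithm on (13, 10):
13 = 1 × 10 + 3  ⟹  3 = (1)·13 + (-1)·10
10 = 3 × 3 + 1  ⟹  1 = (-3)·13 + (4)·10
So (4)·10 ≡ 1 (mod 13), i.e. 10^(-1) ≡ 4 (mod 13).
Check: 10 × 4 = 40 ≡ 1 (mod 13)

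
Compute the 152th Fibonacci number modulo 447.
3

Matrix identity: Q^n = [[F_(n+1), F_n], [F_n, F_(n-1)]] with Q = [[1,1],[1,0]].
n = 152 = 10011000₂. Square-and-multiply, entries mod 447:
Q^1 = [[1,1],[1,0]]
Q^2 = (Q^1)² = [[2,1],[1,1]]
Q^4 = (Q^2)² = [[5,3],[3,2]]
Q^9 = (Q^4)²·Q = [[55,34],[34,21]]
Q^19 = (Q^9)²·Q = [[60,158],[158,349]]
Q^38 = (Q^19)² = [[403,254],[254,149]]
Q^76 = (Q^38)² = [[296,297],[297,446]]
Q^152 = (Q^76)² = [[154,3],[3,151]]
F_152 mod 447 = Q^152[0][1] = 3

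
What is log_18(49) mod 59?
44

Baby-step giant-step with step n = ⌈√59⌉ = 8.
Baby steps 18^j mod 59 (j:value) for j=0..7: 0:1, 1:18, 2:29, 3:50, 4:15, 5:34, 6:22, 7:42.
Giant-step multiplier: 18^(-8) ≡ 18^(58-8) = 18^50 ≡ 16 (mod 59).
Giant steps γ_i = 49·16^i mod 59: γ_0=49, γ_1=17, γ_2=36, γ_3=45, γ_4=12, γ_5=15 (in table at j=4).
x = i·n + j = 5·8 + 4 = 44.
Check: 18^44 ≡ 49 (mod 59).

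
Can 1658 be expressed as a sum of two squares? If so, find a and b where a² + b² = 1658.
17² + 37² (a=17, b=37)

Factorization: 1658 = 2 × 829
By Fermat: n is sum of two squares iff every prime p ≡ 3 (mod 4) appears to even power.
All primes ≡ 3 (mod 4) appear to even power.
Search a = 0, 1, 2, … for 1658 - a² a perfect square: first hit at a = 17: 1658 - 289 = 1369 = 37².
1658 = 17² + 37² = 289 + 1369 ✓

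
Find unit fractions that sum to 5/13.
1/3 + 1/20 + 1/780

Greedy algorithm:
5/13: ceiling(13/5) = 3, use 1/3
2/39: ceiling(39/2) = 20, use 1/20
1/780: ceiling(780/1) = 780, use 1/780
Result: 5/13 = 1/3 + 1/20 + 1/780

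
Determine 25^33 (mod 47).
3

Repeated squaring. Binary of 33 = 100001.
25^1 ≡ 25 (mod 47); 25^2 ≡ 14 (mod 47); 25^4 ≡ 8 (mod 47); 25^8 ≡ 17 (mod 47); 25^16 ≡ 7 (mod 47); 25^32 ≡ 2 (mod 47)
25^33 = 25^1 × 25^32 ≡ 3 (mod 47)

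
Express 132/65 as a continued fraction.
[2; 32, 2]

Euclidean algorithm steps:
132 = 2 × 65 + 2
65 = 32 × 2 + 1
2 = 2 × 1 + 0
Continued fraction: [2; 32, 2]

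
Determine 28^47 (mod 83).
23

Repeated squaring. Binary of 47 = 101111.
28^1 ≡ 28 (mod 83); 28^2 ≡ 37 (mod 83); 28^4 ≡ 41 (mod 83); 28^8 ≡ 21 (mod 83); 28^16 ≡ 26 (mod 83); 28^32 ≡ 12 (mod 83)
28^47 = 28^1 × 28^2 × 28^4 × 28^8 × 28^32 ≡ 23 (mod 83)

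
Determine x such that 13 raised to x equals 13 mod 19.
1

Baby-step giant-step with step n = ⌈√19⌉ = 5.
Baby steps 13^j mod 19 (j:value) for j=0..4: 0:1, 1:13, 2:17, 3:12, 4:4.
h = 13 is already in the table at j=1, so x = 1.
Check: 13^1 ≡ 13 (mod 19).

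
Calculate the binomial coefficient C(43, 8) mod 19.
0

Using Lucas' theorem:
Write n=43 and k=8 in base 19:
n in base 19: [2, 5]
k in base 19: [0, 8]
C(43,8) mod 19 = ∏ C(n_i, k_i) mod 19
Digit binomials (mod 19): C(2,0) = 1; C(5,8) = 0 (k_i > n_i)
Product: 1 × 0 = 0 ≡ 0 (mod 19)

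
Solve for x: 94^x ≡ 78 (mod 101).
4

Baby-step giant-step with step n = ⌈√101⌉ = 11.
Baby steps 94^j mod 101 (j:value) for j=0..10: 0:1, 1:94, 2:49, 3:61, 4:78, 5:60, 6:85, 7:11, 8:24, 9:34, 10:65.
h = 78 is already in the table at j=4, so x = 4.
Check: 94^4 ≡ 78 (mod 101).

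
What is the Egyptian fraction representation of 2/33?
1/17 + 1/561

Greedy algorithm:
2/33: ceiling(33/2) = 17, use 1/17
1/561: ceiling(561/1) = 561, use 1/561
Result: 2/33 = 1/17 + 1/561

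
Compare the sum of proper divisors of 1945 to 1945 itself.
deficient

Proper divisors of 1945: sum = 1 + 5 + 389 = 395
Since 395 < 1945, 1945 is deficient.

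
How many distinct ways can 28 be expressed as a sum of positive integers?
3718

p(n) counts ways to write n as a sum of positive integers (order ignored).
Euler's pentagonal recurrence: p(k) = p(k-1) + p(k-2) - p(k-5) - p(k-7) + p(k-12) + p(k-15) - ... (offsets j(3j∓1)/2, signs ++--, p(0)=1, p(<0)=0).
DP table for k = 0..27: p(0)=1, p(1)=1, p(2)=2, p(3)=3, p(4)=5, p(5)=7, p(6)=11, p(7)=15, p(8)=22, p(9)=30, p(10)=42, p(11)=56, p(12)=77, p(13)=101, p(14)=135, p(15)=176, p(16)=231, p(17)=297, p(18)=385, p(19)=490, p(20)=627, p(21)=792, p(22)=1002, p(23)=1255, p(24)=1575, p(25)=1958, p(26)=2436, p(27)=3010.
Final step: p(28) = p(27) + p(26) - p(23) - p(21) + p(16) + p(13) - p(6) - p(2)
= 3010 + 2436 - 1255 - 792 + 231 + 101 - 11 - 2
= 3718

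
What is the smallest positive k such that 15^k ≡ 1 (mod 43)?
21

43 is prime, so ord(15) divides φ(43) = 42.
Divisors of 42: 1, 2, 3, 6, 7, 14, 21, 42.
Repeated squaring: 15^1 ≡ 15, 15^2 ≡ 10, 15^4 ≡ 14, 15^8 ≡ 24, 15^16 ≡ 17, 15^32 ≡ 31 (mod 43).
Test 15^d mod 43 for each divisor d in increasing order:
15^1 ≡ 15
15^2 ≡ 10
15^3 = 15^2·15^1 ≡ 21
15^6 = 15^4·15^2 ≡ 11
15^7 = 15^4·15^2·15^1 ≡ 36
15^14 = 15^8·15^4·15^2 ≡ 6
15^21 = 15^16·15^4·15^1 ≡ 1  ← first divisor giving 1
The order is 21.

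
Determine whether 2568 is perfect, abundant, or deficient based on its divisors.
abundant

Proper divisors of 2568: sum = 1 + 2 + 3 + 4 + 6 + 8 + 12 + 24 + 107 + 214 + 321 + 428 + 642 + 856 + 1284 = 3912
Since 3912 > 2568, 2568 is abundant.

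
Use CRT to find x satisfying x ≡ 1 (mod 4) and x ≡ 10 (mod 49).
157

Using Chinese Remainder Theorem:
M = 4 × 49 = 196
M1 = 49, M2 = 4
y1 = 49^(-1) mod 4 = 1
y2 = 4^(-1) mod 49 = 37
x = (1×49×1 + 10×4×37) mod 196 = 157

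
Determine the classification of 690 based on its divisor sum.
abundant

Proper divisors of 690: sum = 1 + 2 + 3 + 5 + 6 + 10 + 15 + 23 + 30 + 46 + 69 + 115 + 138 + 230 + 345 = 1038
Since 1038 > 690, 690 is abundant.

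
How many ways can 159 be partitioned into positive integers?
97662728555

p(n) counts ways to write n as a sum of positive integers (order ignored).
Euler's pentagonal recurrence: p(k) = p(k-1) + p(k-2) - p(k-5) - p(k-7) + p(k-12) + p(k-15) - ... (offsets j(3j∓1)/2, signs ++--, p(0)=1, p(<0)=0).
DP table for k = 0..158: p(0)=1, p(1)=1, p(2)=2, p(3)=3, p(4)=5, p(5)=7, p(6)=11, p(7)=15, p(8)=22, p(9)=30, p(10)=42, p(11)=56, p(12)=77, p(13)=101, p(14)=135, p(15)=176, p(16)=231, p(17)=297, p(18)=385, p(19)=490, p(20)=627, p(21)=792, p(22)=1002, p(23)=1255, p(24)=1575, p(25)=1958, p(26)=2436, p(27)=3010, p(28)=3718, p(29)=4565, p(30)=5604, p(31)=6842, p(32)=8349, p(33)=10143, p(34)=12310, p(35)=14883, p(36)=17977, p(37)=21637, p(38)=26015, p(39)=31185, p(40)=37338, p(41)=44583, p(42)=53174, p(43)=63261, p(44)=75175, p(45)=89134, p(46)=105558, p(47)=124754, p(48)=147273, p(49)=173525, p(50)=204226, p(51)=239943, p(52)=281589, p(53)=329931, p(54)=386155, p(55)=451276, p(56)=526823, p(57)=614154, p(58)=715220, p(59)=831820, p(60)=966467, p(61)=1121505, p(62)=1300156, p(63)=1505499, p(64)=1741630, p(65)=2012558, p(66)=2323520, p(67)=2679689, p(68)=3087735, p(69)=3554345, p(70)=4087968, p(71)=4697205, p(72)=5392783, p(73)=6185689, p(74)=7089500, p(75)=8118264, p(76)=9289091, p(77)=10619863, p(78)=12132164, p(79)=13848650, p(80)=15796476, p(81)=18004327, p(82)=20506255, p(83)=23338469, p(84)=26543660, p(85)=30167357, p(86)=34262962, p(87)=38887673, p(88)=44108109, p(89)=49995925, p(90)=56634173, p(91)=64112359, p(92)=72533807, p(93)=82010177, p(94)=92669720, p(95)=104651419, p(96)=118114304, p(97)=133230930, p(98)=150198136, p(99)=169229875, p(100)=190569292, p(101)=214481126, p(102)=241265379, p(103)=271248950, p(104)=304801365, p(105)=342325709, p(106)=384276336, p(107)=431149389, p(108)=483502844, p(109)=541946240, p(110)=607163746, p(111)=679903203, p(112)=761002156, p(113)=851376628, p(114)=952050665, p(115)=1064144451, p(116)=1188908248, p(117)=1327710076, p(118)=1482074143, p(119)=1653668665, p(120)=1844349560, p(121)=2056148051, p(122)=2291320912, p(123)=2552338241, p(124)=2841940500, p(125)=3163127352, p(126)=3519222692, p(127)=3913864295, p(128)=4351078600, p(129)=4835271870, p(130)=5371315400, p(131)=5964539504, p(132)=6620830889, p(133)=7346629512, p(134)=8149040695, p(135)=9035836076, p(136)=10015581680, p(137)=11097645016, p(138)=12292341831, p(139)=13610949895, p(140)=15065878135, p(141)=16670689208, p(142)=18440293320, p(143)=20390982757, p(144)=22540654445, p(145)=24908858009, p(146)=27517052599, p(147)=30388671978, p(148)=33549419497, p(149)=37027355200, p(150)=40853235313, p(151)=45060624582, p(152)=49686288421, p(153)=54770336324, p(154)=60356673280, p(155)=66493182097, p(156)=73232243759, p(157)=80630964769, p(158)=88751778802.
Final step: p(159) = p(158) + p(157) - p(154) - p(152) + p(147) + p(144) - p(137) - p(133) + p(124) + p(119) - p(108) - p(102) + p(89) + p(82) - p(67) - p(59) + p(42) + p(33) - p(14) - p(4)
= 88751778802 + 80630964769 - 60356673280 - 49686288421 + 30388671978 + 22540654445 - 11097645016 - 7346629512 + 2841940500 + 1653668665 - 483502844 - 241265379 + 49995925 + 20506255 - 2679689 - 831820 + 53174 + 10143 - 135 - 5
= 97662728555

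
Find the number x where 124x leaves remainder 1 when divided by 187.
92

gcd(124, 187) = 1, so the inverse exists.
Extended Euclidean algorithm on (187, 124):
187 = 1 × 124 + 63  ⟹  63 = (1)·187 + (-1)·124
124 = 1 × 63 + 61  ⟹  61 = (-1)·187 + (2)·124
63 = 1 × 61 + 2  ⟹  2 = (2)·187 + (-3)·124
61 = 30 × 2 + 1  ⟹  1 = (-61)·187 + (92)·124
So (92)·124 ≡ 1 (mod 187), i.e. 124^(-1) ≡ 92 (mod 187).
Check: 124 × 92 = 11408 ≡ 1 (mod 187)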